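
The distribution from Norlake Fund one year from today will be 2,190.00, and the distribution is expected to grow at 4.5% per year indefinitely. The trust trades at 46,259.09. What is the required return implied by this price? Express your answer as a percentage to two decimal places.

P = D₁/(r − g) ⇒ r = D₁/P + g = 2,190.0000/46,259.09 + 0.045 = 0.047342 + 0.045 = 0.092342

9.23%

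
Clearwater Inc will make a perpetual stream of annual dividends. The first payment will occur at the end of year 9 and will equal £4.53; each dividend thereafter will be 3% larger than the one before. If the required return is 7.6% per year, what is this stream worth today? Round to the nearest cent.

Value at end of year 8: C₁ / (r − g) = £4.53 / (0.076 − 0.03) = £98.4783
Discount to today: PV = £98.4783 / (1 + 0.076)^8 = £98.4783 / 1.796794 = £54.81

£54.81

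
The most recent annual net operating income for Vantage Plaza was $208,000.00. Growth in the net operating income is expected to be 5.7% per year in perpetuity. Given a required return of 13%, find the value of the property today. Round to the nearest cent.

D₁ = D₀ × (1 + g) = $208,000.00 × 1.057 = $219,856.0000
Growing perpetuity: P = D₁ / (r − g) = $219,856.0000 / (0.13 − 0.057) = $3,011,726.03

$3011726.03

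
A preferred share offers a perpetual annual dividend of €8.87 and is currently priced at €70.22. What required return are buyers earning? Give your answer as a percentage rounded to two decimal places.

P = C/r ⇒ r = C/P = €8.87/€70.22 = 0.126317

12.63%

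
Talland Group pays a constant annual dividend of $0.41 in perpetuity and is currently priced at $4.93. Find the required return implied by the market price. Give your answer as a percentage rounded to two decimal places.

P = C/r ⇒ r = C/P = $0.41/$4.93 = 0.083164

8.32%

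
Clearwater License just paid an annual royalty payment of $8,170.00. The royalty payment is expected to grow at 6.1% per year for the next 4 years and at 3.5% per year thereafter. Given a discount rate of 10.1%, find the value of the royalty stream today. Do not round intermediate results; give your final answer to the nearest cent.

D_1 = 8668.37000
D_2 = 9197.14057
D_3 = 9758.16614
D_4 = 10353.41428
Terminal value at year 4: TV = D_4×(1+g_2)/(r−g_2) = 10715.78378/0.066 = 162360.36029
P_0 = D_1/(1+r)^1 + D_2/(1+r)^2 + D_3/(1+r)^3 + D_4/(1+r)^4 + TV/(1+r)^4
    = 7873.17893 + 7587.14155 + 7311.49608 + 7045.86498 + 110491.97348 = 140309.65501

$140309.66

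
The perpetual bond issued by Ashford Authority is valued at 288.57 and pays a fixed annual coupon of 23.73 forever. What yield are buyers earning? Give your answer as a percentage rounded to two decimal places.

P = C/r ⇒ r = C/P = 23.73/288.57 = 0.082233

8.22%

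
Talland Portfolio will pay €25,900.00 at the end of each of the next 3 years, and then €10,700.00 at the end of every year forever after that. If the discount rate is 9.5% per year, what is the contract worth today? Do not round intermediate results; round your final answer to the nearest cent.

€150766.96

PV of 3-year annuity: €25,900.00 × [1 − (1+0.095)^−3] / 0.095 = 64980.68684
Perpetuity value at year 3: €10,700.00 / 0.095 = 112631.57895
PV of perpetuity: 112631.57895 / (1+0.095)^3 = 85786.27589
Total PV = 64980.68684 + 85786.27589 = 150766.96273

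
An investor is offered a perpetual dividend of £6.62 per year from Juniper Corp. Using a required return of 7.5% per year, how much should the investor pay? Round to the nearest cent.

Level perpetuity: PV = C / r = £6.62 / 0.075 = £88.27

£88.27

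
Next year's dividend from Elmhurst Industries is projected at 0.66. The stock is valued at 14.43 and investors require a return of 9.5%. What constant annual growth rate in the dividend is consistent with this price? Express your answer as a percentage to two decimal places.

P = D₁/(r−g) ⇒ g = r − D₁/P = 0.095 − 0.66/14.43 = 0.049262

4.93%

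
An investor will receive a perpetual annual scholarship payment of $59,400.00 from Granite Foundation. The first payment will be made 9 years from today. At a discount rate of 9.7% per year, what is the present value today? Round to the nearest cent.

Value at end of year 8: C / r = $59,400.00 / 0.097 = $612,371.1340
Discount to today: PV = $612,371.1340 / (1 + 0.097)^8 = $612,371.1340 / 2.097264 = $291,985.77

$291985.77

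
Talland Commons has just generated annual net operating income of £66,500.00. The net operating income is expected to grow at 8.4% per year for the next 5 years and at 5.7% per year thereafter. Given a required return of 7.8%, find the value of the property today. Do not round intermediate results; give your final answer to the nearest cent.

D_1 = 72086.00000
D_2 = 78141.22400
D_3 = 84705.08682
D_4 = 91820.31411
D_5 = 99533.22049
Terminal value at year 5: TV = D_5×(1+g_2)/(r−g_2) = 105206.61406/0.021 = 5009838.76485
P_0 = D_1/(1+r)^1 + D_2/(1+r)^2 + D_3/(1+r)^3 + D_4/(1+r)^4 + D_5/(1+r)^5 + TV/(1+r)^5
    = 66870.12987 + 67242.31983 + 67616.58135 + 67992.92596 + 68371.36525 + 3441358.71770 = 3779452.03997

£3779452.04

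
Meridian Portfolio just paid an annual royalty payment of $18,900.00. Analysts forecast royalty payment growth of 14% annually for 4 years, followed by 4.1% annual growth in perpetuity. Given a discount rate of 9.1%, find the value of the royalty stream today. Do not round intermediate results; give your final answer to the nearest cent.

D_1 = 21546.00000
D_2 = 24562.44000
D_3 = 28001.18160
D_4 = 31921.34702
Terminal value at year 4: TV = D_4×(1+g_2)/(r−g_2) = 33230.12225/0.05 = 664602.44504
P_0 = D_1/(1+r)^1 + D_2/(1+r)^2 + D_3/(1+r)^3 + D_4/(1+r)^4 + TV/(1+r)^4
    = 19748.85426 + 20635.83305 + 21562.64865 + 22531.09025 + 469097.29900 = 553575.72521

$553575.73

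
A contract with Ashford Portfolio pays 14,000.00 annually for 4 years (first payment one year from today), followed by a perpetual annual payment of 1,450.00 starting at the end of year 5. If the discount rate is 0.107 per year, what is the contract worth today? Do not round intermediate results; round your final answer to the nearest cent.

PV of 4-year annuity: 14,000.00 × [1 − (1+0.107)^−4] / 0.107 = 43713.91806
Perpetuity value at year 4: 1,450.00 / 0.107 = 13551.40187
PV of perpetuity: 13551.40187 / (1+0.107)^4 = 9023.88893
Total PV = 43713.91806 + 9023.88893 = 52737.80699

52737.81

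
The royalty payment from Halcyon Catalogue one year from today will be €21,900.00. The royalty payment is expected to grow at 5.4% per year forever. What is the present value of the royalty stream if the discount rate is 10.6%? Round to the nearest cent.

Growing perpetuity: P = D₁ / (r − g) = €21,900.0000 / (0.106 − 0.054) = €421,153.85

€421153.85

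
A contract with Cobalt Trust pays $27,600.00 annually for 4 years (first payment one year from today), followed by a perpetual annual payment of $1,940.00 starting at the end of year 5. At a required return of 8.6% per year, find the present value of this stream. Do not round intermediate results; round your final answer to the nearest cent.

$106424.50

PV of 4-year annuity: $27,600.00 × [1 − (1+0.086)^−4] / 0.086 = 90206.99892
Perpetuity value at year 4: $1,940.00 / 0.086 = 22558.13953
PV of perpetuity: 22558.13953 / (1+0.086)^4 = 16217.50265
Total PV = 90206.99892 + 16217.50265 = 106424.50158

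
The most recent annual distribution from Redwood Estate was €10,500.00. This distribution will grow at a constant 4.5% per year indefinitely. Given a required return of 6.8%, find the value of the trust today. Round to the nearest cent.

D₁ = D₀ × (1 + g) = €10,500.00 × 1.045 = €10,972.5000
Growing perpetuity: P = D₁ / (r − g) = €10,972.5000 / (0.068 − 0.045) = €477,065.22

€477065.22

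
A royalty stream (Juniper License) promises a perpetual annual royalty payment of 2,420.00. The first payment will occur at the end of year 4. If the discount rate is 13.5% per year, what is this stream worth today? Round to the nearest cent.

Value at end of year 3: C / r = 2,420.00 / 0.135 = 17,925.9259
Discount to today: PV = 17,925.9259 / (1 + 0.135)^3 = 17,925.9259 / 1.462135 = 12,260.10

12260.10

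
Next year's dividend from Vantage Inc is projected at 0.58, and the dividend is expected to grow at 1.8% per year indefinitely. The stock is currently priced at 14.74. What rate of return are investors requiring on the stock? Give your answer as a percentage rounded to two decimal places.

P = D₁/(r − g) ⇒ r = D₁/P + g = 0.5800/14.74 + 0.018 = 0.039349 + 0.018 = 0.057349

5.73%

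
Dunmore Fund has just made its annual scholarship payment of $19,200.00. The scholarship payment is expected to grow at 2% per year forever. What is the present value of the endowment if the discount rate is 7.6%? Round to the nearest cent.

D₁ = D₀ × (1 + g) = $19,200.00 × 1.02 = $19,584.0000
Growing perpetuity: P = D₁ / (r − g) = $19,584.0000 / (0.076 − 0.02) = $349,714.29

$349714.29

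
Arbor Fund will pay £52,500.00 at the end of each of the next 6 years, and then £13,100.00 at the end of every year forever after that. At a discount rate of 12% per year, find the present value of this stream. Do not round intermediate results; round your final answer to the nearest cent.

£271156.12

PV of 6-year annuity: £52,500.00 × [1 − (1+0.12)^−6] / 0.12 = 215848.88448
Perpetuity value at year 6: £13,100.00 / 0.12 = 109166.66667
PV of perpetuity: 109166.66667 / (1+0.12)^6 = 55307.23073
Total PV = 215848.88448 + 55307.23073 = 271156.11521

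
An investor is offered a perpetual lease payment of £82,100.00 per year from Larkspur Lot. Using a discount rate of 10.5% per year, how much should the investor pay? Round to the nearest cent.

Level perpetuity: PV = C / r = £82,100.00 / 0.105 = £781,904.76

£781904.76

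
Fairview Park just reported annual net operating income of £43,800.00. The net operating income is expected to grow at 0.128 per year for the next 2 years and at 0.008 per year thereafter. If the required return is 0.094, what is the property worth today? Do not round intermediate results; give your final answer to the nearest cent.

D_1 = 49406.40000
D_2 = 55730.41920
Terminal value at year 2: TV = D_2×(1+g_2)/(r−g_2) = 56176.26255/0.086 = 653212.35527
P_0 = D_1/(1+r)^1 + D_2/(1+r)^2 + TV/(1+r)^2
    = 45161.24314 + 46564.79183 + 545782.67639 = 637508.71136

£637508.71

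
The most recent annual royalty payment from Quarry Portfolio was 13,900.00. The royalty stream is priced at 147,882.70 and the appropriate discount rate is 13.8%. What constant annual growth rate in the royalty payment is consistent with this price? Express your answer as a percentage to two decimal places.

4.02%

P = D₀(1+g)/(r−g) ⇒ P(r−g) = D₀(1+g) ⇒ g(P+D₀) = P·r − D₀
g = (P·r − D₀)/(P + D₀) = (147,882.70×0.138 − 13,900.00) / (147,882.70 + 13,900.00) = 0.040226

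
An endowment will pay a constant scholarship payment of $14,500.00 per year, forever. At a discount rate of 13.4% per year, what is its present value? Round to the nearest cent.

$108208.96

Level perpetuity: PV = C / r = $14,500.00 / 0.134 = $108,208.96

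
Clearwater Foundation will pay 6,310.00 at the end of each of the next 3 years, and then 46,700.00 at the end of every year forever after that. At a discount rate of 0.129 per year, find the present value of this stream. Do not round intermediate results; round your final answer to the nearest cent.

266486.38

PV of 3-year annuity: 6,310.00 × [1 − (1+0.129)^−3] / 0.129 = 14924.20754
Perpetuity value at year 3: 46,700.00 / 0.129 = 362015.50388
PV of perpetuity: 362015.50388 / (1+0.129)^3 = 251562.17704
Total PV = 14924.20754 + 251562.17704 = 266486.38458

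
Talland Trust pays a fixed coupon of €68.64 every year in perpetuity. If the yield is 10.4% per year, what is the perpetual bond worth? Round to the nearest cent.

€660.00

Level perpetuity: PV = C / r = €68.64 / 0.104 = €660.00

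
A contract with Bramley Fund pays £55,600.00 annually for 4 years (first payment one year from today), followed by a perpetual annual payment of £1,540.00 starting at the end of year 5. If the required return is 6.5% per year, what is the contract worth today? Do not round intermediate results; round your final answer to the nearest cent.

PV of 4-year annuity: £55,600.00 × [1 − (1+0.065)^−4] / 0.065 = 190474.40225
Perpetuity value at year 4: £1,540.00 / 0.065 = 23692.30769
PV of perpetuity: 23692.30769 / (1+0.065)^4 = 18416.57785
Total PV = 190474.40225 + 18416.57785 = 208890.98010

£208890.98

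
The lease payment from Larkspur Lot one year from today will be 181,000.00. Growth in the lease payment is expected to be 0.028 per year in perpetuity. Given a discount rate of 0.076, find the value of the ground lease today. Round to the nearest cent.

Growing perpetuity: P = D₁ / (r − g) = 181,000.0000 / (0.076 − 0.028) = 3,770,833.33

3770833.33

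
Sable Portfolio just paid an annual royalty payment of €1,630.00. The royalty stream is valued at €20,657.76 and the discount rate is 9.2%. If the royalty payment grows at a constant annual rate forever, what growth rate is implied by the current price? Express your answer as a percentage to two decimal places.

P = D₀(1+g)/(r−g) ⇒ P(r−g) = D₀(1+g) ⇒ g(P+D₀) = P·r − D₀
g = (P·r − D₀)/(P + D₀) = (€20,657.76×0.092 − €1,630.00) / (€20,657.76 + €1,630.00) = 0.012137

1.21%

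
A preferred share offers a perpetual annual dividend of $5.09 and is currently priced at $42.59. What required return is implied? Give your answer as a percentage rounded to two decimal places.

11.95%

P = C/r ⇒ r = C/P = $5.09/$42.59 = 0.119512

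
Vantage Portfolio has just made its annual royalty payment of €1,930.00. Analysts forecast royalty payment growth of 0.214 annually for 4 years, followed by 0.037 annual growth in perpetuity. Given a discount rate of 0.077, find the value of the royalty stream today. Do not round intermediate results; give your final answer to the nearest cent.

D_1 = 2343.02000
D_2 = 2844.42628
D_3 = 3453.13350
D_4 = 4192.10407
Terminal value at year 4: TV = D_4×(1+g_2)/(r−g_2) = 4347.21192/0.04 = 108680.29811
P_0 = D_1/(1+r)^1 + D_2/(1+r)^2 + D_3/(1+r)^3 + D_4/(1+r)^4 + TV/(1+r)^4
    = 2175.50604 + 2452.24171 + 2764.17961 + 3115.79763 + 80777.05358 = 91284.77858

€91284.78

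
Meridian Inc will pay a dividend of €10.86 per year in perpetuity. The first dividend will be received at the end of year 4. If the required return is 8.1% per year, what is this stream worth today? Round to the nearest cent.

Value at end of year 3: C / r = €10.86 / 0.081 = €134.0741
Discount to today: PV = €134.0741 / (1 + 0.081)^3 = €134.0741 / 1.263214 = €106.14

€106.14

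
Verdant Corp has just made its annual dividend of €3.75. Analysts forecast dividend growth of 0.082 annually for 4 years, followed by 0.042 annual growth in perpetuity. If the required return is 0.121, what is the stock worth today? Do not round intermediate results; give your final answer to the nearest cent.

D_1 = 4.05750
D_2 = 4.39022
D_3 = 4.75021
D_4 = 5.13973
Terminal value at year 4: TV = D_4×(1+g_2)/(r−g_2) = 5.35560/0.079 = 67.79239
P_0 = D_1/(1+r)^1 + D_2/(1+r)^2 + D_3/(1+r)^3 + D_4/(1+r)^4 + TV/(1+r)^4
    = 3.61954 + 3.49361 + 3.37207 + 3.25475 + 42.92976 = 56.66973

€56.67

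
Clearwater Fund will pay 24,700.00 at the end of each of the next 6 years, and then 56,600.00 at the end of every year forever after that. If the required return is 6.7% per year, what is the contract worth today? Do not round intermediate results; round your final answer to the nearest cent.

691305.00

PV of 6-year annuity: 24,700.00 × [1 − (1+0.067)^−6] / 0.067 = 118831.86717
Perpetuity value at year 6: 56,600.00 / 0.067 = 844776.11940
PV of perpetuity: 844776.11940 / (1+0.067)^6 = 572473.13633
Total PV = 118831.86717 + 572473.13633 = 691305.00350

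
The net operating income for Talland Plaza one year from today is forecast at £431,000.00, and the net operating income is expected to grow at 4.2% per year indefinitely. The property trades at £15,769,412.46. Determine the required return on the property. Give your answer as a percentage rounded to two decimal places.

6.93%

P = D₁/(r − g) ⇒ r = D₁/P + g = £431,000.0000/£15,769,412.46 + 0.042 = 0.027331 + 0.042 = 0.069331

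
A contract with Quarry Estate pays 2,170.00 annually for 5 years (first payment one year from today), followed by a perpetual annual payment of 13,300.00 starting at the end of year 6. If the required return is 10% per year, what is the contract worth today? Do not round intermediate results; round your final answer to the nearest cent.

90808.54

PV of 5-year annuity: 2,170.00 × [1 − (1+0.1)^−5] / 0.1 = 8226.00729
Perpetuity value at year 5: 13,300.00 / 0.1 = 133000.00000
PV of perpetuity: 133000.00000 / (1+0.1)^5 = 82582.53597
Total PV = 8226.00729 + 82582.53597 = 90808.54326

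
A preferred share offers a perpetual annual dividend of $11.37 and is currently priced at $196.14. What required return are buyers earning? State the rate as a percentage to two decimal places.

5.80%

P = C/r ⇒ r = C/P = $11.37/$196.14 = 0.057969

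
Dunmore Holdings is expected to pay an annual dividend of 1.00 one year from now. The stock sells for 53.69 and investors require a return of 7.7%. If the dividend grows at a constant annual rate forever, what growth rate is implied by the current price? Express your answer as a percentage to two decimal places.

P = D₁/(r−g) ⇒ g = r − D₁/P = 0.077 − 1.00/53.69 = 0.058375

5.84%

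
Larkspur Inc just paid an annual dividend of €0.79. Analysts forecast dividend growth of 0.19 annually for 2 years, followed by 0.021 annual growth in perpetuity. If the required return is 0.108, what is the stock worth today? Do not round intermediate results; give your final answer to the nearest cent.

€12.45

D_1 = 0.94010
D_2 = 1.11872
Terminal value at year 2: TV = D_2×(1+g_2)/(r−g_2) = 1.14221/0.087 = 13.12887
P_0 = D_1/(1+r)^1 + D_2/(1+r)^2 + TV/(1+r)^2
    = 0.84847 + 0.91126 + 10.69419 = 12.45392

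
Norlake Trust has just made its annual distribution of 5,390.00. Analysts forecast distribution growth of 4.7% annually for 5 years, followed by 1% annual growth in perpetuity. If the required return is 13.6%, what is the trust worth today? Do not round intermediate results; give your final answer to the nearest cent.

D_1 = 5643.33000
D_2 = 5908.56651
D_3 = 6186.26914
D_4 = 6477.02379
D_5 = 6781.44390
Terminal value at year 5: TV = D_5×(1+g_2)/(r−g_2) = 6849.25834/0.126 = 54359.19319
P_0 = D_1/(1+r)^1 + D_2/(1+r)^2 + D_3/(1+r)^3 + D_4/(1+r)^4 + D_5/(1+r)^5 + TV/(1+r)^5
    = 4967.72007 + 4578.52369 + 4219.81893 + 3889.21692 + 3584.51595 + 28733.02465 = 49972.82020

49972.82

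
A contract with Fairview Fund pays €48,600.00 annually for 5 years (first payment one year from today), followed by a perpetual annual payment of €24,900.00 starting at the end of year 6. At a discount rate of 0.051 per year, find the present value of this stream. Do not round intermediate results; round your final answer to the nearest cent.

PV of 5-year annuity: €48,600.00 × [1 − (1+0.051)^−5] / 0.051 = 209832.19046
Perpetuity value at year 5: €24,900.00 / 0.051 = 488235.29412
PV of perpetuity: 488235.29412 / (1+0.051)^5 = 380728.67802
Total PV = 209832.19046 + 380728.67802 = 590560.86848

€590560.87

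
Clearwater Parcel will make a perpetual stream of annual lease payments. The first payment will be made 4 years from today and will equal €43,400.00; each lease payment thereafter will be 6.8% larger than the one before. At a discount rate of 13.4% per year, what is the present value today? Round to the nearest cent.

Value at end of year 3: C₁ / (r − g) = €43,400.00 / (0.134 − 0.068) = €657,575.7576
Discount to today: PV = €657,575.7576 / (1 + 0.134)^3 = €657,575.7576 / 1.458274 = €450,927.41

€450927.41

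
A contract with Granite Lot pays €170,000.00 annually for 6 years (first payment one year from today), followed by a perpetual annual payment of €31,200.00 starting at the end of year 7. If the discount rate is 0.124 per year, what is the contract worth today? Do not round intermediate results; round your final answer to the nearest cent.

€815869.42

PV of 6-year annuity: €170,000.00 × [1 − (1+0.124)^−6] / 0.124 = 691092.27700
Perpetuity value at year 6: €31,200.00 / 0.124 = 251612.90323
PV of perpetuity: 251612.90323 / (1+0.124)^6 = 124777.14415
Total PV = 691092.27700 + 124777.14415 = 815869.42115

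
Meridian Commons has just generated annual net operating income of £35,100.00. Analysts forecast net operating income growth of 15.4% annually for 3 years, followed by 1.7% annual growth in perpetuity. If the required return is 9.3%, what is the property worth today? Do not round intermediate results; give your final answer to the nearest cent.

D_1 = 40505.40000
D_2 = 46743.23160
D_3 = 53941.68927
Terminal value at year 3: TV = D_3×(1+g_2)/(r−g_2) = 54858.69798/0.076 = 721824.97347
P_0 = D_1/(1+r)^1 + D_2/(1+r)^2 + D_3/(1+r)^3 + TV/(1+r)^3
    = 37058.92040 + 39127.16756 + 41310.84297 + 552804.30658 = 670301.23751

£670301.24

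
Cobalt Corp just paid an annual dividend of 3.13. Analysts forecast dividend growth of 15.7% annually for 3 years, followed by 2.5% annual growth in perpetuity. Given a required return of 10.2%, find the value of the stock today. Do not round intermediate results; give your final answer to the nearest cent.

D_1 = 3.62141
D_2 = 4.18997
D_3 = 4.84780
Terminal value at year 3: TV = D_3×(1+g_2)/(r−g_2) = 4.96899/0.077 = 64.53236
P_0 = D_1/(1+r)^1 + D_2/(1+r)^2 + D_3/(1+r)^3 + TV/(1+r)^3
    = 3.28622 + 3.45023 + 3.62243 + 48.22062 = 58.57949

58.58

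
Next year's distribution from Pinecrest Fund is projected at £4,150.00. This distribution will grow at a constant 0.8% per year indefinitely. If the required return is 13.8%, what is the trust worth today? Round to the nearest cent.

Growing perpetuity: P = D₁ / (r − g) = £4,150.0000 / (0.138 − 0.008) = £31,923.08

£31923.08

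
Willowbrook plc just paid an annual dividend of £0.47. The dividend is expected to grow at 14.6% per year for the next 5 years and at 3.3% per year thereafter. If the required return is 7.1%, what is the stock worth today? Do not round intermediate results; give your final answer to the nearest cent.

D_1 = 0.53862
D_2 = 0.61726
D_3 = 0.70738
D_4 = 0.81066
D_5 = 0.92901
Terminal value at year 5: TV = D_5×(1+g_2)/(r−g_2) = 0.95967/0.038 = 25.25444
P_0 = D_1/(1+r)^1 + D_2/(1+r)^2 + D_3/(1+r)^3 + D_4/(1+r)^4 + D_5/(1+r)^5 + TV/(1+r)^5
    = 0.50291 + 0.53813 + 0.57582 + 0.61614 + 0.65929 + 17.92216 = 20.81444

£20.81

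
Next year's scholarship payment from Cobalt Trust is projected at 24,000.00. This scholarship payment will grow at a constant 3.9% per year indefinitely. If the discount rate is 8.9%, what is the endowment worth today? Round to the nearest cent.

480000.00

Growing perpetuity: P = D₁ / (r − g) = 24,000.0000 / (0.089 − 0.039) = 480,000.00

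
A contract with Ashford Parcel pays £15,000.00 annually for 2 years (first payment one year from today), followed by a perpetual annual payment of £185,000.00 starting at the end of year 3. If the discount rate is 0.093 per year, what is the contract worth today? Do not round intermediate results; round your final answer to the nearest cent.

PV of 2-year annuity: £15,000.00 × [1 − (1+0.093)^−2] / 0.093 = 26279.68550
Perpetuity value at year 2: £185,000.00 / 0.093 = 1989247.31183
PV of perpetuity: 1989247.31183 / (1+0.093)^2 = 1665131.19069
Total PV = 26279.68550 + 1665131.19069 = 1691410.87619

£1691410.88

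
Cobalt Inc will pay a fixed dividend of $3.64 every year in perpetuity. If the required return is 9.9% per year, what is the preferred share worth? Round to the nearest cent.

Level perpetuity: PV = C / r = $3.64 / 0.099 = $36.77

$36.77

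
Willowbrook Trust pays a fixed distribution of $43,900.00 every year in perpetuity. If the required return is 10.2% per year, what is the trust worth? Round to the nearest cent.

$430392.16

Level perpetuity: PV = C / r = $43,900.00 / 0.102 = $430,392.16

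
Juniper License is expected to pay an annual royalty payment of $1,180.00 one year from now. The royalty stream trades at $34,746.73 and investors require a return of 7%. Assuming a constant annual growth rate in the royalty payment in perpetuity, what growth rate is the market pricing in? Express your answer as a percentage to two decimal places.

P = D₁/(r−g) ⇒ g = r − D₁/P = 0.07 − $1,180.00/$34,746.73 = 0.036040

3.60%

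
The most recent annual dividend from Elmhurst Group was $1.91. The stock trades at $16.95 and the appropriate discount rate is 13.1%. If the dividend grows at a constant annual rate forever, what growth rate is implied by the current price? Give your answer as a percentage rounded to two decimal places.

P = D₀(1+g)/(r−g) ⇒ P(r−g) = D₀(1+g) ⇒ g(P+D₀) = P·r − D₀
g = (P·r − D₀)/(P + D₀) = ($16.95×0.131 − $1.91) / ($16.95 + $1.91) = 0.016461

1.65%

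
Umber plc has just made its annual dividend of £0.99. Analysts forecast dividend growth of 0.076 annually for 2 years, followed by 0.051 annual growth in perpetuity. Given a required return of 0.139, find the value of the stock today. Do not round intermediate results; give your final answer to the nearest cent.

£12.37

D_1 = 1.06524
D_2 = 1.14620
Terminal value at year 2: TV = D_2×(1+g_2)/(r−g_2) = 1.20465/0.088 = 13.68925
P_0 = D_1/(1+r)^1 + D_2/(1+r)^2 + TV/(1+r)^2
    = 0.93524 + 0.88351 + 10.55194 = 12.37069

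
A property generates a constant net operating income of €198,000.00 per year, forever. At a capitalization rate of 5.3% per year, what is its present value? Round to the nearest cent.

Level perpetuity: PV = C / r = €198,000.00 / 0.053 = €3,735,849.06

€3735849.06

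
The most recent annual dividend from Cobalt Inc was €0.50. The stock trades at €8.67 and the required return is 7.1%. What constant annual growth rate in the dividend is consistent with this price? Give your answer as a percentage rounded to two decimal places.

1.26%

P = D₀(1+g)/(r−g) ⇒ P(r−g) = D₀(1+g) ⇒ g(P+D₀) = P·r − D₀
g = (P·r − D₀)/(P + D₀) = (€8.67×0.071 − €0.50) / (€8.67 + €0.50) = 0.012603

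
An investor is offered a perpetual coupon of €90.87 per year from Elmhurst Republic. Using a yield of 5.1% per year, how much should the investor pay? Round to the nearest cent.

Level perpetuity: PV = C / r = €90.87 / 0.051 = €1,781.76

€1781.76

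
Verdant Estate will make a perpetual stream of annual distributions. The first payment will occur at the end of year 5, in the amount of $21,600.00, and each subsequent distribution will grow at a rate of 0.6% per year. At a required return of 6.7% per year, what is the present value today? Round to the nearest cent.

Value at end of year 4: C₁ / (r − g) = $21,600.00 / (0.067 − 0.006) = $354,098.3607
Discount to today: PV = $354,098.3607 / (1 + 0.067)^4 = $354,098.3607 / 1.296157 = $273,190.91

$273190.91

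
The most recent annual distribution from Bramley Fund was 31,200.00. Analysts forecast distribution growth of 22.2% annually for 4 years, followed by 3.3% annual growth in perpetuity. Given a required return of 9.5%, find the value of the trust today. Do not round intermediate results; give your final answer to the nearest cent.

971722.84

D_1 = 38126.40000
D_2 = 46590.46080
D_3 = 56933.54310
D_4 = 69572.78967
Terminal value at year 4: TV = D_4×(1+g_2)/(r−g_2) = 71868.69172/0.062 = 1159172.44716
P_0 = D_1/(1+r)^1 + D_2/(1+r)^2 + D_3/(1+r)^3 + D_4/(1+r)^4 + TV/(1+r)^4
    = 34818.63014 + 38856.95528 + 43363.65237 + 48393.04402 + 806290.55596 = 971722.83776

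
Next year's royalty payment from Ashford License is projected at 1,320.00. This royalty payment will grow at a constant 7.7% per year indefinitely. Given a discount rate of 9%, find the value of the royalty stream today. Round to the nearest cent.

Growing perpetuity: P = D₁ / (r − g) = 1,320.0000 / (0.09 − 0.077) = 101,538.46

101538.46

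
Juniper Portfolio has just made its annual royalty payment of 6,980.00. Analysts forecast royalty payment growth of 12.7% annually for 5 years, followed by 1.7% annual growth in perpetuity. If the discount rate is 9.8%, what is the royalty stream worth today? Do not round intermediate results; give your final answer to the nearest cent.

D_1 = 7866.46000
D_2 = 8865.50042
D_3 = 9991.41897
D_4 = 11260.32918
D_5 = 12690.39099
Terminal value at year 5: TV = D_5×(1+g_2)/(r−g_2) = 12906.12764/0.081 = 159334.90909
P_0 = D_1/(1+r)^1 + D_2/(1+r)^2 + D_3/(1+r)^3 + D_4/(1+r)^4 + D_5/(1+r)^5 + TV/(1+r)^5
    = 7164.35337 + 7353.57582 + 7547.79594 + 7747.14575 + 7951.76071 + 99838.77331 = 137603.40489

137603.40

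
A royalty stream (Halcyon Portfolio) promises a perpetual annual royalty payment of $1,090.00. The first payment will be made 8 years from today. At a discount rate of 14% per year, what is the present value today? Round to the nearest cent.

$3111.46

Value at end of year 7: C / r = $1,090.00 / 0.14 = $7,785.7143
Discount to today: PV = $7,785.7143 / (1 + 0.14)^7 = $7,785.7143 / 2.502269 = $3,111.46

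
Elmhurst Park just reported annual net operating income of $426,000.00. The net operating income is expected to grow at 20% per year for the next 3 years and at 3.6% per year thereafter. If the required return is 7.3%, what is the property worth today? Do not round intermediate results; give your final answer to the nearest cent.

$18289567.06

D_1 = 511200.00000
D_2 = 613440.00000
D_3 = 736128.00000
Terminal value at year 3: TV = D_3×(1+g_2)/(r−g_2) = 762628.60800/0.037 = 20611584.00000
P_0 = D_1/(1+r)^1 + D_2/(1+r)^2 + D_3/(1+r)^3 + TV/(1+r)^3
    = 476421.24884 + 532810.34352 + 595873.63675 + 16684461.82892 = 18289567.05803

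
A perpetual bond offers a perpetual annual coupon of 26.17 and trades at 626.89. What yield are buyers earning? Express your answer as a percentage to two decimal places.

4.17%

P = C/r ⇒ r = C/P = 26.17/626.89 = 0.041746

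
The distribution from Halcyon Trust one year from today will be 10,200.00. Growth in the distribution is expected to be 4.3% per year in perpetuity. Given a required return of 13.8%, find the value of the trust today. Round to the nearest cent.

107368.42

Growing perpetuity: P = D₁ / (r − g) = 10,200.0000 / (0.138 − 0.043) = 107,368.42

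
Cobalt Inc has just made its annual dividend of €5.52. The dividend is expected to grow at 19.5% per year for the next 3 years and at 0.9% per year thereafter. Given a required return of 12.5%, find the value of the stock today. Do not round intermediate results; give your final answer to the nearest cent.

D_1 = 6.59640
D_2 = 7.88270
D_3 = 9.41982
Terminal value at year 3: TV = D_3×(1+g_2)/(r−g_2) = 9.50460/0.116 = 81.93623
P_0 = D_1/(1+r)^1 + D_2/(1+r)^2 + D_3/(1+r)^3 + TV/(1+r)^3
    = 5.86347 + 6.22830 + 6.61584 + 57.54643 = 76.25405

€76.25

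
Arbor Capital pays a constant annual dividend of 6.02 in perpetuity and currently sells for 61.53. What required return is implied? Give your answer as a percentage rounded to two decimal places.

9.78%

P = C/r ⇒ r = C/P = 6.02/61.53 = 0.097838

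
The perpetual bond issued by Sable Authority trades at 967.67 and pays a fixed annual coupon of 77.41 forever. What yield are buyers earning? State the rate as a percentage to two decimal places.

8.00%

P = C/r ⇒ r = C/P = 77.41/967.67 = 0.079996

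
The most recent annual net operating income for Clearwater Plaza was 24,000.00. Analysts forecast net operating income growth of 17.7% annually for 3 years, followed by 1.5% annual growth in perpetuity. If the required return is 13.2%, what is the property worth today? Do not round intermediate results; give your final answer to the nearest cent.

311912.98

D_1 = 28248.00000
D_2 = 33247.89600
D_3 = 39132.77359
Terminal value at year 3: TV = D_3×(1+g_2)/(r−g_2) = 39719.76520/0.117 = 339485.17261
P_0 = D_1/(1+r)^1 + D_2/(1+r)^2 + D_3/(1+r)^3 + TV/(1+r)^3
    = 24954.06360 + 25946.05377 + 26977.47816 + 234035.38749 = 311912.98302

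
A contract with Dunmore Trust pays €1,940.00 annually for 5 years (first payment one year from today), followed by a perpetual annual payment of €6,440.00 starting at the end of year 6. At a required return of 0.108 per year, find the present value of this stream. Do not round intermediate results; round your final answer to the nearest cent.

PV of 5-year annuity: €1,940.00 × [1 − (1+0.108)^−5] / 0.108 = 7206.26009
Perpetuity value at year 5: €6,440.00 / 0.108 = 59629.62963
PV of perpetuity: 59629.62963 / (1+0.108)^5 = 35707.81778
Total PV = 7206.26009 + 35707.81778 = 42914.07787

€42914.08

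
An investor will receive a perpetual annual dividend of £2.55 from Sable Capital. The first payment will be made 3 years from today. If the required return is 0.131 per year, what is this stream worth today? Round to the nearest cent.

£15.22

Value at end of year 2: C / r = £2.55 / 0.131 = £19.4656
Discount to today: PV = £19.4656 / (1 + 0.131)^2 = £19.4656 / 1.279161 = £15.22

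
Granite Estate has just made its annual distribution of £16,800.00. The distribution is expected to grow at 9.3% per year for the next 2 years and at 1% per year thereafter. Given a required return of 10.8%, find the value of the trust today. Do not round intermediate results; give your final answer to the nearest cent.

D_1 = 18362.40000
D_2 = 20070.10320
Terminal value at year 2: TV = D_2×(1+g_2)/(r−g_2) = 20270.80423/0.098 = 206844.94114
P_0 = D_1/(1+r)^1 + D_2/(1+r)^2 + TV/(1+r)^2
    = 16572.56318 + 16348.20537 + 168486.60639 = 201407.37494

£201407.37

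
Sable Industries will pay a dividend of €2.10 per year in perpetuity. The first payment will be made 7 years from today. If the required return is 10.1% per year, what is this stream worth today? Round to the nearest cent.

Value at end of year 6: C / r = €2.10 / 0.101 = €20.7921
Discount to today: PV = €20.7921 / (1 + 0.101)^6 = €20.7921 / 1.781246 = €11.67

€11.67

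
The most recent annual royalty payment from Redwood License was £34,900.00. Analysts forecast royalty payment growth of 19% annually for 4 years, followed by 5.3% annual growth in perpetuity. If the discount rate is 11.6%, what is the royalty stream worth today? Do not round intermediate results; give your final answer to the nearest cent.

D_1 = 41531.00000
D_2 = 49421.89000
D_3 = 58812.04910
D_4 = 69986.33843
Terminal value at year 4: TV = D_4×(1+g_2)/(r−g_2) = 73695.61437/0.063 = 1169771.65660
P_0 = D_1/(1+r)^1 + D_2/(1+r)^2 + D_3/(1+r)^3 + D_4/(1+r)^4 + TV/(1+r)^4
    = 37214.15771 + 39681.76315 + 42312.99117 + 45118.69130 + 754126.69742 = 918454.30074

£918454.30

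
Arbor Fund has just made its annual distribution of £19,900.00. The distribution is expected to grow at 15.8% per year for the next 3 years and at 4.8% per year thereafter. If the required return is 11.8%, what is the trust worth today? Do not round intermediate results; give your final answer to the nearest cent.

£395142.25

D_1 = 23044.20000
D_2 = 26685.18360
D_3 = 30901.44261
Terminal value at year 3: TV = D_3×(1+g_2)/(r−g_2) = 32384.71185/0.07 = 462638.74077
P_0 = D_1/(1+r)^1 + D_2/(1+r)^2 + D_3/(1+r)^3 + TV/(1+r)^3
    = 20611.98569 + 21349.44493 + 22113.28911 + 331067.52838 = 395142.24811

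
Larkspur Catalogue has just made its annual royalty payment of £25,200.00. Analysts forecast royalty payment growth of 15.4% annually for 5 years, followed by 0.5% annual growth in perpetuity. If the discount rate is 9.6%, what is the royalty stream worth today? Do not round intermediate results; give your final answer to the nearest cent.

£507637.30

D_1 = 29080.80000
D_2 = 33559.24320
D_3 = 38727.36665
D_4 = 44691.38112
D_5 = 51573.85381
Terminal value at year 5: TV = D_5×(1+g_2)/(r−g_2) = 51831.72308/0.091 = 569579.37449
P_0 = D_1/(1+r)^1 + D_2/(1+r)^2 + D_3/(1+r)^3 + D_4/(1+r)^4 + D_5/(1+r)^5 + TV/(1+r)^5
    = 26533.57664 + 27937.72577 + 29416.18206 + 30972.87783 + 32611.95348 + 360164.98074 = 507637.29652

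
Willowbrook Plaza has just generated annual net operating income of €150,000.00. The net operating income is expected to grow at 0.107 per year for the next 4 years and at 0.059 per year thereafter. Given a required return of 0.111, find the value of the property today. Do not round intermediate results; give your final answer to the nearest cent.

D_1 = 166050.00000
D_2 = 183817.35000
D_3 = 203485.80645
D_4 = 225258.78774
Terminal value at year 4: TV = D_4×(1+g_2)/(r−g_2) = 238549.05622/0.052 = 4587481.85032
P_0 = D_1/(1+r)^1 + D_2/(1+r)^2 + D_3/(1+r)^3 + D_4/(1+r)^4 + TV/(1+r)^4
    = 149459.94599 + 148921.83638 + 148385.66415 + 147851.42233 + 3011051.08178 = 3605669.95064

€3605669.95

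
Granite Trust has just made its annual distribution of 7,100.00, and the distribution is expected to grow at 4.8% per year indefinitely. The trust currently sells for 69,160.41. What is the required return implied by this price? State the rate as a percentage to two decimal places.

D₁ = 7,100.00 × 1.048 = 7,440.8000
P = D₁/(r − g) ⇒ r = D₁/P + g = 7,440.8000/69,160.41 + 0.048 = 0.107588 + 0.048 = 0.155588

15.56%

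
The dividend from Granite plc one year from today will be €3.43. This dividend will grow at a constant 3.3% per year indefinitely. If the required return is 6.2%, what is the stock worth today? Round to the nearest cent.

Growing perpetuity: P = D₁ / (r − g) = €3.4300 / (0.062 − 0.033) = €118.28

€118.28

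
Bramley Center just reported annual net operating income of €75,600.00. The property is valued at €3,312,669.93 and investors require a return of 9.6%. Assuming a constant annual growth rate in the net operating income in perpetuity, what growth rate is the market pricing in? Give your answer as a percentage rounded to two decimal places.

7.15%

P = D₀(1+g)/(r−g) ⇒ P(r−g) = D₀(1+g) ⇒ g(P+D₀) = P·r − D₀
g = (P·r − D₀)/(P + D₀) = (€3,312,669.93×0.096 − €75,600.00) / (€3,312,669.93 + €75,600.00) = 0.071546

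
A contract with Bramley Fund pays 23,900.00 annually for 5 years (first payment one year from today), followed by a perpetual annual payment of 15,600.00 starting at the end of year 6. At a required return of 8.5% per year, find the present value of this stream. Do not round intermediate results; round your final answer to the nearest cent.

PV of 5-year annuity: 23,900.00 × [1 − (1+0.085)^−5] / 0.085 = 94181.34569
Perpetuity value at year 5: 15,600.00 / 0.085 = 183529.41176
PV of perpetuity: 183529.41176 / (1+0.085)^5 = 122055.39533
Total PV = 94181.34569 + 122055.39533 = 216236.74102

216236.74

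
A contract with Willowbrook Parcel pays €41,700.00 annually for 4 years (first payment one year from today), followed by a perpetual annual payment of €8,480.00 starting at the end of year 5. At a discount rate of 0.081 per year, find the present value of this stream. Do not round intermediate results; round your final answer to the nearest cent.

€214475.74

PV of 4-year annuity: €41,700.00 × [1 − (1+0.081)^−4] / 0.081 = 137808.81631
Perpetuity value at year 4: €8,480.00 / 0.081 = 104691.35802
PV of perpetuity: 104691.35802 / (1+0.081)^4 = 76666.92727
Total PV = 137808.81631 + 76666.92727 = 214475.74358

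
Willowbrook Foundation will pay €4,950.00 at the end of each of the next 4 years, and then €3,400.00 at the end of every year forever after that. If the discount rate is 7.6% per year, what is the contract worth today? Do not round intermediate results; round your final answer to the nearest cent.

PV of 4-year annuity: €4,950.00 × [1 − (1+0.076)^−4] / 0.076 = 16542.06874
Perpetuity value at year 4: €3,400.00 / 0.076 = 44736.84211
PV of perpetuity: 44736.84211 / (1+0.076)^4 = 33374.61307
Total PV = 16542.06874 + 33374.61307 = 49916.68181

€49916.68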